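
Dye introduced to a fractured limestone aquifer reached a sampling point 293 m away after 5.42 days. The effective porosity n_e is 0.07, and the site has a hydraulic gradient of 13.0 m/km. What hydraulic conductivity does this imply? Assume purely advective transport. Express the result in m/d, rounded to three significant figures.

291 m/d

v = L / t = 293 / 5.42 = 54.06 m/d
K = v · n / i = 54.06 × 0.07 / 0.013 = 291 m/d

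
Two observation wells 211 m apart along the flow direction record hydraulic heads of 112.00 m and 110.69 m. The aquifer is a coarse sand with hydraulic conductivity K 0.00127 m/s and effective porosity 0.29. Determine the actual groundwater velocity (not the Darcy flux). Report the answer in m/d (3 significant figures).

Hydraulic gradient i = (112.00 − 110.69) / 211 = 1.31 / 211 = 0.006209
K = 0.00127 m/s × 86400 s/d = 109.7 m/d
Darcy flux q = K·i = 109.7 × 0.006209 = 0.6812 m/d
Average linear velocity = 0.6812 / 0.29 = 2.349 m/d

2.35 m/d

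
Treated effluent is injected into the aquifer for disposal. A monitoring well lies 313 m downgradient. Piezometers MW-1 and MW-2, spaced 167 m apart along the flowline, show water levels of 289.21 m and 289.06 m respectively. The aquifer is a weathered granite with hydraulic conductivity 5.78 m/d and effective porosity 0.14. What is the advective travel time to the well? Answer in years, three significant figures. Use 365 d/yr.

23.1 years

Hydraulic gradient i = (289.21 − 289.06) / 167 = 0.15 / 167 = 8.982e-4
q = Ki = 5.78 × 8.982e-4 = 0.005192 m/d
Average linear velocity = 0.005192 / 0.14 = 0.03708 m/d
t = L / v = 313 / 0.03708 = 8441 d
   = 8441 / 365 = 23.1 yr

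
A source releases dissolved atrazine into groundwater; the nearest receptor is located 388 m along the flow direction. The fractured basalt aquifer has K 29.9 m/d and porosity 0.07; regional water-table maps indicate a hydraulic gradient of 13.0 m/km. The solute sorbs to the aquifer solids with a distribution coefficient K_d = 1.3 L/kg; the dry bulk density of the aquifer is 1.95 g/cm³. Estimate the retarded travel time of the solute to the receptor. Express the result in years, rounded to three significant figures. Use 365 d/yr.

Specific discharge q = 29.9 × 0.013 = 0.3887 m/d
v_s = q/n_e = 0.3887/0.07 = 5.553 m/d
Retardation R = 1 + ρ_b·K_d/n = 1 + 1.95×1.3/0.07 = 37.21
Contaminant velocity v_c = v/R = 5.553/37.21 = 0.1492 m/d
t = L/v_c = 388/0.1492 = 2600 d
   = 2600/365 = 7.12 yr

7.12 years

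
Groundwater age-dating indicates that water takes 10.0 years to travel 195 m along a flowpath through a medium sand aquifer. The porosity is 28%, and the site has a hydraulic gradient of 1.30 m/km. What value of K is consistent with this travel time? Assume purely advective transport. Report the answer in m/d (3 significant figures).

t = 10.0 years = 3650 d
v = L / t = 195 / 3650 = 0.05342 m/d
K = v · n / i = 0.05342 × 0.28 / 0.0013 = 11.5 m/d

11.5 m/d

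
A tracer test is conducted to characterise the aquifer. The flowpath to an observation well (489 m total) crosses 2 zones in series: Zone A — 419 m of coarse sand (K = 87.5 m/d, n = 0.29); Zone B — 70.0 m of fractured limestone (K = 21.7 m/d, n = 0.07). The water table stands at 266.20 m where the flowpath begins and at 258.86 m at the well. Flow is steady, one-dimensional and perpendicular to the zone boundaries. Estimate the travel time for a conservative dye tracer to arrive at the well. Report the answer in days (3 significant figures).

138 days

Total head drop ΔH = 266.20 − 258.86 = 7.34 m
Steady 1-D flow in series ⇒ the Darcy flux q is identical in every zone and the zone head losses add (resistances L/K in series).
Σ(L/K) = 419/87.5 + 70.0/21.7 = 4.789 + 3.226 = 8.014 d
q = ΔH / Σ(L/K) = 7.34 / 8.014 = 0.9159 m/d (same in every zone)
Zone A: v = q/n = 0.9159/0.29 = 3.158 m/d → t_A = 419/3.158 = 132.7 d
Zone B: v = q/n = 0.9159/0.07 = 13.08 m/d → t_B = 70.0/13.08 = 5.350 d
Total t = 132.7 + 5.350 = 138.0 d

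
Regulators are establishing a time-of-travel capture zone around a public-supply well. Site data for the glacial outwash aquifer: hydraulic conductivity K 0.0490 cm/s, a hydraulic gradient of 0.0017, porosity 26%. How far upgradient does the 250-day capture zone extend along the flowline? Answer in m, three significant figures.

K = 0.0490 cm/s × 864 = 42.34 m/d
Specific discharge q = 42.34 × 0.0017 = 0.07197 m/d
Seepage velocity v = q / n = 0.07197 / 0.26 = 0.2768 m/d
L = v × T = 0.2768 × 250 = 69.20 m

69.2 m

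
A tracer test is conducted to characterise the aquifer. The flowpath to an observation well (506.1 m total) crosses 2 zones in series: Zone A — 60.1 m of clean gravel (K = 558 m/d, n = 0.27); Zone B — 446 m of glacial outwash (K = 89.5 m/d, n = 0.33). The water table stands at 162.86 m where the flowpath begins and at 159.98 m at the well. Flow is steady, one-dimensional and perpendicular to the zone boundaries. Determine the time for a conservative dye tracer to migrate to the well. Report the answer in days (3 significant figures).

289 days

Total head drop ΔH = 162.86 − 159.98 = 2.88 m
Steady 1-D flow in series ⇒ the Darcy flux q is identical in every zone and the zone head losses add (resistances L/K in series).
Σ(L/K) = 60.1/558 + 446/89.5 = 0.1077 + 4.983 = 5.091 d
q = ΔH / Σ(L/K) = 2.88 / 5.091 = 0.5657 m/d (same in every zone)
Zone A: v = q/n = 0.5657/0.27 = 2.095 m/d → t_A = 60.1/2.095 = 28.68 d
Zone B: v = q/n = 0.5657/0.33 = 1.714 m/d → t_B = 446/1.714 = 260.2 d
Total t = 28.68 + 260.2 = 288.9 d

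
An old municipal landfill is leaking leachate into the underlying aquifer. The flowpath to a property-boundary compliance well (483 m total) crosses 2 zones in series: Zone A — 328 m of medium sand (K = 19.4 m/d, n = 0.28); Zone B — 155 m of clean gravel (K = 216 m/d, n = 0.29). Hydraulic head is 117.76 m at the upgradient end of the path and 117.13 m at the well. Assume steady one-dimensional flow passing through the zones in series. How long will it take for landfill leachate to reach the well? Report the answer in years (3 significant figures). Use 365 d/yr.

10.5 years

Total head drop ΔH = 117.76 − 117.13 = 0.63 m
Continuity: the same q passes through each zone, so ΔH = q·Σ(L_j/K_j) — the zones act as resistances in series.
Σ(L/K) = 328/19.4 + 155/216 = 16.91 + 0.7176 = 17.62 d
q = ΔH / Σ(L/K) = 0.63 / 17.62 = 0.03575 m/d (same in every zone)
Zone A: v = q/n = 0.03575/0.28 = 0.1277 m/d → t_A = 328/0.1277 = 2569 d
Zone B: v = q/n = 0.03575/0.29 = 0.1233 m/d → t_B = 155/0.1233 = 1258 d
Total t = 2569 + 1258 = 3827 d
   = 3827 / 365 = 10.5 yr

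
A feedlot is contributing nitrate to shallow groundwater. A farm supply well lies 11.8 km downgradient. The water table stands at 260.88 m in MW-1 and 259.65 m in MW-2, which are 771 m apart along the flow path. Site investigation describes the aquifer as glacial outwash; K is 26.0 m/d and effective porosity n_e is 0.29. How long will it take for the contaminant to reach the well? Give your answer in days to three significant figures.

82500 days

Hydraulic gradient i = (260.88 − 259.65) / 771 = 1.23 / 771 = 0.001595
Darcy flux q = K·i = 26.0 × 0.001595 = 0.04148 m/d
v = Ki/n = 26.0·0.001595/0.29 = 0.1430 m/d
L = 11.8 km = 11800 m
t = L / v = 11800 / 0.1430 = 82500 d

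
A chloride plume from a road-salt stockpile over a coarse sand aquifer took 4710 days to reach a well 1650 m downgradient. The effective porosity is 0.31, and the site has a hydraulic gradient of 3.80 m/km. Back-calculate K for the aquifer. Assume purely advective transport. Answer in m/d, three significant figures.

28.6 m/d

v = L / t = 1650 / 4710 = 0.3503 m/d
K = v · n / i = 0.3503 × 0.31 / 0.0038 = 28.6 m/d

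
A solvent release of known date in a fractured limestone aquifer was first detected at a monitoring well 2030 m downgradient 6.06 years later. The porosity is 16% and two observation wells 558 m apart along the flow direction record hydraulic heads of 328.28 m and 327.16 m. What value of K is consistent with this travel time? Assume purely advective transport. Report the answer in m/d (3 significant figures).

Hydraulic gradient i = (328.28 − 327.16) / 558 = 1.12 / 558 = 0.002007
t = 6.06 years = 2212 d
v = L / t = 2030 / 2212 = 0.9178 m/d
K = v · n / i = 0.9178 × 0.16 / 0.002007 = 73.2 m/d

73.2 m/d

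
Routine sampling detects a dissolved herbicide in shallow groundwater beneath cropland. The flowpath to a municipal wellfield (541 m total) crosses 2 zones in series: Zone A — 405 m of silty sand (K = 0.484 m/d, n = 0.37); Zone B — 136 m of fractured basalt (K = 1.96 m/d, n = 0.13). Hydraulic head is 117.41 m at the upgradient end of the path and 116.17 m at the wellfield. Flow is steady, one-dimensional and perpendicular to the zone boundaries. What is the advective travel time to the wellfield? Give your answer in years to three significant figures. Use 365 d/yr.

Total head drop ΔH = 117.41 − 116.17 = 1.24 m
Continuity: the same q passes through each zone, so ΔH = q·Σ(L_j/K_j) — the zones act as resistances in series.
Σ(L/K) = 405/0.484 + 136/1.96 = 836.8 + 69.39 = 906.2 d
q = ΔH / Σ(L/K) = 1.24 / 906.2 = 0.001368 m/d (same in every zone)
Zone A: v = q/n = 0.001368/0.37 = 0.003698 m/d → t_A = 405/0.003698 = 109500 d
Zone B: v = q/n = 0.001368/0.13 = 0.01053 m/d → t_B = 136/0.01053 = 12920 d
Total t = 109500 + 12920 = 122400 d
   = 122400 / 365 = 335 yr

335 years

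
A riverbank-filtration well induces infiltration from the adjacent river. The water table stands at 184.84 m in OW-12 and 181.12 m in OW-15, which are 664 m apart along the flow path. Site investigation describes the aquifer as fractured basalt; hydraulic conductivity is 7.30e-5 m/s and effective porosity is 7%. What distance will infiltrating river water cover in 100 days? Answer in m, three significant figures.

50.5 m

Hydraulic gradient i = (184.84 − 181.12) / 664 = 3.72 / 664 = 0.005602
K = 7.30e-5 m/s × 86400 s/d = 6.307 m/d
q = Ki = 6.307 × 0.005602 = 0.03534 m/d
v = Ki/n = 6.307·0.005602/0.07 = 0.5048 m/d
L = v × T = 0.5048 × 100 = 50.48 m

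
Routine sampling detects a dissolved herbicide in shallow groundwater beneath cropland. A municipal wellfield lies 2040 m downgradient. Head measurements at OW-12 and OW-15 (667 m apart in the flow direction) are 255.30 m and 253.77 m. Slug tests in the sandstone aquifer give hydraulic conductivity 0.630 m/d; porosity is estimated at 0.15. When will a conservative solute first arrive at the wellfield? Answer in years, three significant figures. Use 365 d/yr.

580 years

Hydraulic gradient i = (255.30 − 253.77) / 667 = 1.53 / 667 = 0.002294
Specific discharge q = 0.630 × 0.002294 = 0.001445 m/d
v = Ki/n = 0.630·0.002294/0.15 = 0.009634 m/d
t = L / v = 2040 / 0.009634 = 211700 d
   = 211700 / 365 = 580 yr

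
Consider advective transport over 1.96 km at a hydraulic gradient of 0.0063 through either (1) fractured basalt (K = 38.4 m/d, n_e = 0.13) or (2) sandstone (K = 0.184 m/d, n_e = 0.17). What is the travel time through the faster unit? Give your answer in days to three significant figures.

Unit 1 (fractured basalt): v = 38.4×0.0063/0.13 = 1.861 m/d, t = 1960/1.861 = 1053 d
Unit 2 (sandstone): v = 0.184×0.0063/0.17 = 0.006819 m/d, t = 1960/0.006819 = 287400 d
Faster unit: t = 1050 d

1050 days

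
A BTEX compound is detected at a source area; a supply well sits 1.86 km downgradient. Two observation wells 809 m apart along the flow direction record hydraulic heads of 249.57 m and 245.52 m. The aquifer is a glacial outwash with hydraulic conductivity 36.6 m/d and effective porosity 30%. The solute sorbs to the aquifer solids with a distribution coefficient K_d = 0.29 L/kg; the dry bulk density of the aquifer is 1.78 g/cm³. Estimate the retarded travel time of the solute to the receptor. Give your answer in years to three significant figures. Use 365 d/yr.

Hydraulic gradient i = (249.57 − 245.52) / 809 = 4.05 / 809 = 0.005006
Specific discharge q = 36.6 × 0.005006 = 0.1832 m/d
v = Ki/n = 36.6·0.005006/0.30 = 0.6108 m/d
Retardation R = 1 + ρ_b·K_d/n = 1 + 1.78×0.29/0.30 = 2.721
Contaminant velocity v_c = v/R = 0.6108/2.721 = 0.2245 m/d
L = 1.86 km = 1860 m
t = L/v_c = 1860/0.2245 = 8286 d
   = 8286/365 = 22.7 yr

22.7 years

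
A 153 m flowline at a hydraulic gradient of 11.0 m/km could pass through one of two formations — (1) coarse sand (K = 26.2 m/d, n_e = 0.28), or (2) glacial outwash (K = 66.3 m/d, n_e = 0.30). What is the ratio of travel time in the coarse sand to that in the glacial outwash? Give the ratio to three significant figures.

2.36

Unit 1 (coarse sand): v = 26.2×0.011/0.28 = 1.029 m/d, t = 153/1.029 = 148.6 d
Unit 2 (glacial outwash): v = 66.3×0.011/0.30 = 2.431 m/d, t = 153/2.431 = 62.94 d
t(coarse sand) / t(glacial outwash) = 148.6/62.94 = 2.36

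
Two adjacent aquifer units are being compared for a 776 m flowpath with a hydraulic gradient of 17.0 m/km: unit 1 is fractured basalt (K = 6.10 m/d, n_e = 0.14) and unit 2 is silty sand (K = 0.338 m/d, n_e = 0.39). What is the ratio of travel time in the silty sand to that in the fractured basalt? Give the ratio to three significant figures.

50.3

Unit 1 (fractured basalt): v = 6.10×0.017/0.14 = 0.7407 m/d, t = 776/0.7407 = 1048 d
Unit 2 (silty sand): v = 0.338×0.017/0.39 = 0.01473 m/d, t = 776/0.01473 = 52670 d
t(silty sand) / t(fractured basalt) = 52670/1048 = 50.3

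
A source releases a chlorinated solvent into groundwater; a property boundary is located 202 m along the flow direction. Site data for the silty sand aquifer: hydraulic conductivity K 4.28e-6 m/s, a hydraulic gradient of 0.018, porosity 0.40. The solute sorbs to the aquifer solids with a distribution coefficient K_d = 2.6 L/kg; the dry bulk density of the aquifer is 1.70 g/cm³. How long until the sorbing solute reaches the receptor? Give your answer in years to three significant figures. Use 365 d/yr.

K = 4.28e-6 m/s × 86400 s/d = 0.3698 m/d
q = Ki = 0.3698 × 0.018 = 0.006656 m/d
Seepage velocity v = q / n = 0.006656 / 0.40 = 0.01664 m/d
Retardation R = 1 + ρ_b·K_d/n = 1 + 1.70×2.6/0.40 = 12.05
Contaminant velocity v_c = v/R = 0.01664/12.05 = 0.001381 m/d
t = L/v_c = 202/0.001381 = 146300 d
   = 146300/365 = 401 yr

401 years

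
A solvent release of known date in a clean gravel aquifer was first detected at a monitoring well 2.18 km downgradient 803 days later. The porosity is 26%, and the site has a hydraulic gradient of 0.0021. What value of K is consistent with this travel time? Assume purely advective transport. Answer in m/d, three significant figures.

L = 2.18 km = 2180 m
v = L / t = 2180 / 803 = 2.715 m/d
K = v · n / i = 2.715 × 0.26 / 0.0021 = 336 m/d

336 m/d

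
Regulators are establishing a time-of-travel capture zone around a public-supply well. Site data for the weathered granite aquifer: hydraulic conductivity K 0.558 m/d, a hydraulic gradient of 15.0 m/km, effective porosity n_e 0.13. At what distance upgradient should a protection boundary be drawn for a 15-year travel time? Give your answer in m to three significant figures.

Darcy flux q = K·i = 0.558 × 0.015 = 0.008370 m/d
Seepage velocity v = q / n = 0.008370 / 0.13 = 0.06438 m/d
T = 15 yr × 365 = 5475 d
L = v × T = 0.06438 × 5475 = 352.5 m

353 m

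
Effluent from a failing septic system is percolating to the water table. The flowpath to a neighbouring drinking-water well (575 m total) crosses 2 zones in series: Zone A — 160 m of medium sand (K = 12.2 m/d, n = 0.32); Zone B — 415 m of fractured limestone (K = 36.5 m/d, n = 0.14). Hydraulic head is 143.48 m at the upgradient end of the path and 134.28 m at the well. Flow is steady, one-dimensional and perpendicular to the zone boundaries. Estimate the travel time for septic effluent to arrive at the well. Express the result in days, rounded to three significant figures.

Total head drop ΔH = 143.48 − 134.28 = 9.20 m
Steady 1-D flow in series ⇒ the Darcy flux q is identical in every zone and the zone head losses add (resistances L/K in series).
Σ(L/K) = 160/12.2 + 415/36.5 = 13.11 + 11.37 = 24.48 d
q = ΔH / Σ(L/K) = 9.20 / 24.48 = 0.3757 m/d (same in every zone)
Zone A: v = q/n = 0.3757/0.32 = 1.174 m/d → t_A = 160/1.174 = 136.3 d
Zone B: v = q/n = 0.3757/0.14 = 2.684 m/d → t_B = 415/2.684 = 154.6 d
Total t = 136.3 + 154.6 = 290.9 d

291 days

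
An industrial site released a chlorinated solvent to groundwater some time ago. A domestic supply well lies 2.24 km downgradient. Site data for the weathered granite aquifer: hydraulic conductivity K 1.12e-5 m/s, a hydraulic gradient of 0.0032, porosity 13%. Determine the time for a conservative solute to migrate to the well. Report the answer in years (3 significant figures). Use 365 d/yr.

258 years

K = 1.12e-5 m/s × 86400 s/d = 0.9677 m/d
Specific discharge q = 0.9677 × 0.0032 = 0.003097 m/d
Seepage velocity v = q / n = 0.003097 / 0.13 = 0.02382 m/d
L = 2.24 km = 2240 m
t = L / v = 2240 / 0.02382 = 94040 d
   = 94040 / 365 = 258 yr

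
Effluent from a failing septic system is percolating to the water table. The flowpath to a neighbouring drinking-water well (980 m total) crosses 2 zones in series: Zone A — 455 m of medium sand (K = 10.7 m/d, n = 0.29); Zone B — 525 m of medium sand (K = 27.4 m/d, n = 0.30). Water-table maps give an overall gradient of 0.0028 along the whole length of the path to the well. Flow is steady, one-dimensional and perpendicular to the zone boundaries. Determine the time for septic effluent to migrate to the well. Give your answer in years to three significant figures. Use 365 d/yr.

Continuity: the same q passes through each zone, so ΔH = q·Σ(L_j/K_j) — the zones act as resistances in series.
Σ(L/K) = 455/10.7 + 525/27.4 = 42.52 + 19.16 = 61.68 d
K_eq = L_total / Σ(L/K) = 980 / 61.68 = 15.89 m/d
q = K_eq · i = 15.89 × 0.0028 = 0.04448 m/d (same in every zone)
Zone A: v = q/n = 0.04448/0.29 = 0.1534 m/d → t_A = 455/0.1534 = 2966 d
Zone B: v = q/n = 0.04448/0.30 = 0.1483 m/d → t_B = 525/0.1483 = 3541 d
Total t = 2966 + 3541 = 6507 d
   = 6507 / 365 = 17.8 yr

17.8 years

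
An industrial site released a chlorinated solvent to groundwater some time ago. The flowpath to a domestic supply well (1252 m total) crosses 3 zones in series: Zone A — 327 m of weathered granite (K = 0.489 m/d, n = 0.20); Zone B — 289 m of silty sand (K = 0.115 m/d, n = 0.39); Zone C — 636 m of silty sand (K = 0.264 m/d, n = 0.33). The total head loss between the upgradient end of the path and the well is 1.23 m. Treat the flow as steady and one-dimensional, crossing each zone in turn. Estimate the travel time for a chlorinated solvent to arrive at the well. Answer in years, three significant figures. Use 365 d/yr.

4830 years

Continuity: the same q passes through each zone, so ΔH = q·Σ(L_j/K_j) — the zones act as resistances in series.
Σ(L/K) = 327/0.489 + 289/0.115 + 636/0.264 = 668.7 + 2513 + 2409 = 5591 d
q = ΔH / Σ(L/K) = 1.23 / 5591 = 2.200e-4 m/d (same in every zone)
Zone A: v = q/n = 2.200e-4/0.20 = 0.001100 m/d → t_A = 327/0.001100 = 297300 d
Zone B: v = q/n = 2.200e-4/0.39 = 5.641e-4 m/d → t_B = 289/5.641e-4 = 512300 d
Zone C: v = q/n = 2.200e-4/0.33 = 6.667e-4 m/d → t_C = 636/6.667e-4 = 954000 d
Total t = 297300 + 512300 + 954000 = 1.764e6 d
   = 1.764e6 / 365 = 4830 yr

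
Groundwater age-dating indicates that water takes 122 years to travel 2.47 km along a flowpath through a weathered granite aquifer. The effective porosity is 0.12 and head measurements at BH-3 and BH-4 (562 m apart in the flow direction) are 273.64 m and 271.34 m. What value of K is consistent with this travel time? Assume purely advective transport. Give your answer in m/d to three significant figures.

1.63 m/d

Hydraulic gradient i = (273.64 − 271.34) / 562 = 2.30 / 562 = 0.004093
t = 122 years = 44530 d
L = 2.47 km = 2470 m
v = L / t = 2470 / 44530 = 0.05547 m/d
K = v · n / i = 0.05547 × 0.12 / 0.004093 = 1.63 m/d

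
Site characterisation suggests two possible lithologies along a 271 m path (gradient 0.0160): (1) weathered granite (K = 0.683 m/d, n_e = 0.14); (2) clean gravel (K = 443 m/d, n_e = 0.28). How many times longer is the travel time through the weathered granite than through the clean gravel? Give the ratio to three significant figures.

324

Unit 1 (weathered granite): v = 0.683×0.016/0.14 = 0.07806 m/d, t = 271/0.07806 = 3472 d
Unit 2 (clean gravel): v = 443×0.016/0.28 = 25.31 m/d, t = 271/25.31 = 10.71 d
t(weathered granite) / t(clean gravel) = 3472/10.71 = 324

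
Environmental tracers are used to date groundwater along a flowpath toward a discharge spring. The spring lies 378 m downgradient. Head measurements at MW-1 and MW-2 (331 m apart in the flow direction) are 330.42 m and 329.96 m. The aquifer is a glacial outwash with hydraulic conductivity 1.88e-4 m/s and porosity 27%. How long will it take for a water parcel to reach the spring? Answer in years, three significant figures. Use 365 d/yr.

Hydraulic gradient i = (330.42 − 329.96) / 331 = 0.46 / 331 = 0.001390
K = 1.88e-4 m/s × 86400 s/d = 16.24 m/d
Darcy flux q = K·i = 16.24 × 0.001390 = 0.02257 m/d
v = Ki/n = 16.24·0.001390/0.27 = 0.08361 m/d
t = L / v = 378 / 0.08361 = 4521 d
   = 4521 / 365 = 12.4 yr

12.4 years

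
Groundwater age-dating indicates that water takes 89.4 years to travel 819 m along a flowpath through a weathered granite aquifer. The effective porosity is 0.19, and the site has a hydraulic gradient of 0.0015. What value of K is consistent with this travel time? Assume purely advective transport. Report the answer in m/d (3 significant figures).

t = 89.4 years = 32630 d
v = L / t = 819 / 32630 = 0.02510 m/d
K = v · n / i = 0.02510 × 0.19 / 0.0015 = 3.18 m/d

3.18 m/d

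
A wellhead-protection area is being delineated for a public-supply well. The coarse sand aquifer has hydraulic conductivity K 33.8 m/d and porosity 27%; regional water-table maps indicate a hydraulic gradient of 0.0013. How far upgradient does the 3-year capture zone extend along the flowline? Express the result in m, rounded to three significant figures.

178 m

Specific discharge q = 33.8 × 0.0013 = 0.04394 m/d
v = Ki/n = 33.8·0.0013/0.27 = 0.1627 m/d
T = 3 yr × 365 = 1095 d
L = v × T = 0.1627 × 1095 = 178.2 m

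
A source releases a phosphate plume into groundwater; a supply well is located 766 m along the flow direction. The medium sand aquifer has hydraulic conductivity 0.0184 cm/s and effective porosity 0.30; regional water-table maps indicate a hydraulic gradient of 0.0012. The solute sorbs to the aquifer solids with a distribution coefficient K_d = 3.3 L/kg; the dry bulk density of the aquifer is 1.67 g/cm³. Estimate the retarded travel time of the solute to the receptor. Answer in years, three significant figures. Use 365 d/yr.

639 years

K = 0.0184 cm/s × 864 = 15.90 m/d
Darcy flux q = K·i = 15.90 × 0.0012 = 0.01908 m/d
Seepage velocity v = q / n = 0.01908 / 0.30 = 0.06359 m/d
Retardation R = 1 + ρ_b·K_d/n = 1 + 1.67×3.3/0.30 = 19.37
Contaminant velocity v_c = v/R = 0.06359/19.37 = 0.003283 m/d
t = L/v_c = 766/0.003283 = 233300 d
   = 233300/365 = 639 yr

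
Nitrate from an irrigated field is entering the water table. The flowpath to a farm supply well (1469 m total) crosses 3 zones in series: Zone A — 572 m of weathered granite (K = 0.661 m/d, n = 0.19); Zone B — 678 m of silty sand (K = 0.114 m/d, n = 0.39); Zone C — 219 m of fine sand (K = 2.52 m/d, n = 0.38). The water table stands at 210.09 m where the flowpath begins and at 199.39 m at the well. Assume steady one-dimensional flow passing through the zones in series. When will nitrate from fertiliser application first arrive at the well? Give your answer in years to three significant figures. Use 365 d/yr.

Total head drop ΔH = 210.09 − 199.39 = 10.70 m
Steady 1-D flow in series ⇒ the Darcy flux q is identical in every zone and the zone head losses add (resistances L/K in series).
Σ(L/K) = 572/0.661 + 678/0.114 + 219/2.52 = 865.4 + 5947 + 86.90 = 6900 d
q = ΔH / Σ(L/K) = 10.70 / 6900 = 0.001551 m/d (same in every zone)
Zone A: v = q/n = 0.001551/0.19 = 0.008162 m/d → t_A = 572/0.008162 = 70080 d
Zone B: v = q/n = 0.001551/0.39 = 0.003976 m/d → t_B = 678/0.003976 = 170500 d
Zone C: v = q/n = 0.001551/0.38 = 0.004081 m/d → t_C = 219/0.004081 = 53660 d
Total t = 70080 + 170500 + 53660 = 294200 d
   = 294200 / 365 = 806 yr

806 years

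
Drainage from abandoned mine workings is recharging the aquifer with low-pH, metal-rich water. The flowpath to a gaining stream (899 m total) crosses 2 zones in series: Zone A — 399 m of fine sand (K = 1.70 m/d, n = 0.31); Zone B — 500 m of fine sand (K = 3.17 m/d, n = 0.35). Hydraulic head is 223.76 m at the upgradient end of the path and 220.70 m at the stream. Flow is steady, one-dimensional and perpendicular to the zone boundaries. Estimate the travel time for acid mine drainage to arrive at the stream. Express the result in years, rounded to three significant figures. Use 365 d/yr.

105 years

Total head drop ΔH = 223.76 − 220.70 = 3.06 m
Steady 1-D flow in series ⇒ the Darcy flux q is identical in every zone and the zone head losses add (resistances L/K in series).
Σ(L/K) = 399/1.70 + 500/3.17 = 234.7 + 157.7 = 392.4 d
q = ΔH / Σ(L/K) = 3.06 / 392.4 = 0.007797 m/d (same in every zone)
Zone A: v = q/n = 0.007797/0.31 = 0.02515 m/d → t_A = 399/0.02515 = 15860 d
Zone B: v = q/n = 0.007797/0.35 = 0.02228 m/d → t_B = 500/0.02228 = 22440 d
Total t = 15860 + 22440 = 38310 d
   = 38310 / 365 = 105 yr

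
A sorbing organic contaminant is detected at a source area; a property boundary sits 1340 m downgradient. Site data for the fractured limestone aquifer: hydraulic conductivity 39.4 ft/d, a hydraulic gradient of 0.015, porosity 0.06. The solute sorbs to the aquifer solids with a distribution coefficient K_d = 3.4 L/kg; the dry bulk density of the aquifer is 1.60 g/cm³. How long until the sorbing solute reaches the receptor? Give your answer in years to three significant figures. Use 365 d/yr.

112 years

K = 39.4 ft/d × 0.3048 = 12.01 m/d
q = Ki = 12.01 × 0.015 = 0.1801 m/d
v_s = q/n_e = 0.1801/0.06 = 3.002 m/d
Retardation R = 1 + ρ_b·K_d/n = 1 + 1.60×3.4/0.06 = 91.67
Contaminant velocity v_c = v/R = 3.002/91.67 = 0.03275 m/d
t = L/v_c = 1340/0.03275 = 40910 d
   = 40910/365 = 112 yr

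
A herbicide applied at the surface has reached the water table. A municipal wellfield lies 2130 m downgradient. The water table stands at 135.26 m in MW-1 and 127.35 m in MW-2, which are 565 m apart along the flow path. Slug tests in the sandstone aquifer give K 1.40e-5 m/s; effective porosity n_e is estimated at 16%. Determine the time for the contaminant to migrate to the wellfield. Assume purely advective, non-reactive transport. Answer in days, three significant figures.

20100 days

Hydraulic gradient i = (135.26 − 127.35) / 565 = 7.91 / 565 = 0.01400
K = 1.40e-5 m/s × 86400 s/d = 1.210 m/d
q = Ki = 1.210 × 0.01400 = 0.01693 m/d
Seepage velocity v = q / n = 0.01693 / 0.16 = 0.1058 m/d
t = L / v = 2130 / 0.1058 = 20120 d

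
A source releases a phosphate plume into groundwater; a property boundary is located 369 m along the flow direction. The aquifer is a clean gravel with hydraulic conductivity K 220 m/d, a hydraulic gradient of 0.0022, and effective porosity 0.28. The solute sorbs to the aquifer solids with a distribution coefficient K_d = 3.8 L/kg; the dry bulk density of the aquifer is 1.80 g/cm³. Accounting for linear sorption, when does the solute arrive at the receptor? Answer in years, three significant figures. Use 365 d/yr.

14.9 years

Specific discharge q = 220 × 0.0022 = 0.4840 m/d
v_s = q/n_e = 0.4840/0.28 = 1.729 m/d
Retardation R = 1 + ρ_b·K_d/n = 1 + 1.80×3.8/0.28 = 25.43
Contaminant velocity v_c = v/R = 1.729/25.43 = 0.06798 m/d
t = L/v_c = 369/0.06798 = 5428 d
   = 5428/365 = 14.9 yr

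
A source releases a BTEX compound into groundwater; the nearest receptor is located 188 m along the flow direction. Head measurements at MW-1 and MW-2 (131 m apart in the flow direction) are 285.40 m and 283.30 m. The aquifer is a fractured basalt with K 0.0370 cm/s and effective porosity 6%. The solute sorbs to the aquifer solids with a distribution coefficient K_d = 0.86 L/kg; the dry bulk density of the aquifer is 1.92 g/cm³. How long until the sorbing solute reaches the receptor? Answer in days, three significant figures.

Hydraulic gradient i = (285.40 − 283.30) / 131 = 2.10 / 131 = 0.01603
K = 0.0370 cm/s × 864 = 31.97 m/d
Darcy flux q = K·i = 31.97 × 0.01603 = 0.5125 m/d
Seepage velocity v = q / n = 0.5125 / 0.06 = 8.541 m/d
Retardation R = 1 + ρ_b·K_d/n = 1 + 1.92×0.86/0.06 = 28.52
Contaminant velocity v_c = v/R = 8.541/28.52 = 0.2995 m/d
t = L/v_c = 188/0.2995 = 627.8 d

628 days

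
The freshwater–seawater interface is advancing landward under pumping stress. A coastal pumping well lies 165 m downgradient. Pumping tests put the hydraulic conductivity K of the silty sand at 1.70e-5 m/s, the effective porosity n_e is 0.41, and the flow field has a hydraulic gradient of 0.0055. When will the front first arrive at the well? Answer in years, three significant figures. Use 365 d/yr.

22.9 years

K = 1.70e-5 m/s × 86400 s/d = 1.469 m/d
Specific discharge q = 1.469 × 0.0055 = 0.008078 m/d
Average linear velocity = 0.008078 / 0.41 = 0.01970 m/d
t = L / v = 165 / 0.01970 = 8374 d
   = 8374 / 365 = 22.9 yr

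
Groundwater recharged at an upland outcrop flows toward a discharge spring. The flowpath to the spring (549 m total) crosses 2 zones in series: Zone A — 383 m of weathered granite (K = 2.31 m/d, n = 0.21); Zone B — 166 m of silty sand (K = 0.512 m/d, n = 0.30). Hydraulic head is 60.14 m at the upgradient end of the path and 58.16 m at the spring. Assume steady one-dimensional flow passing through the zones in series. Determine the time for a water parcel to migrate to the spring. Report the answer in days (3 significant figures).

32200 days

Total head drop ΔH = 60.14 − 58.16 = 1.98 m
Continuity: the same q passes through each zone, so ΔH = q·Σ(L_j/K_j) — the zones act as resistances in series.
Σ(L/K) = 383/2.31 + 166/0.512 = 165.8 + 324.2 = 490.0 d
q = ΔH / Σ(L/K) = 1.98 / 490.0 = 0.004041 m/d (same in every zone)
Zone A: v = q/n = 0.004041/0.21 = 0.01924 m/d → t_A = 383/0.01924 = 19910 d
Zone B: v = q/n = 0.004041/0.30 = 0.01347 m/d → t_B = 166/0.01347 = 12320 d
Total t = 19910 + 12320 = 32230 d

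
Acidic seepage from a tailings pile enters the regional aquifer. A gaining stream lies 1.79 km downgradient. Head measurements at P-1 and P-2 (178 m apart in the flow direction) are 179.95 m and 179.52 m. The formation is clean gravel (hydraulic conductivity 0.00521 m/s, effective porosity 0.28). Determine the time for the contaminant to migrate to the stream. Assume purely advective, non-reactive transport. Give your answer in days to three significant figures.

Hydraulic gradient i = (179.95 − 179.52) / 178 = 0.43 / 178 = 0.002416
K = 0.00521 m/s × 86400 s/d = 450.1 m/d
q = Ki = 450.1 × 0.002416 = 1.087 m/d
Seepage velocity v = q / n = 1.087 / 0.28 = 3.884 m/d
L = 1.79 km = 1790 m
t = L / v = 1790 / 3.884 = 460.9 d

461 days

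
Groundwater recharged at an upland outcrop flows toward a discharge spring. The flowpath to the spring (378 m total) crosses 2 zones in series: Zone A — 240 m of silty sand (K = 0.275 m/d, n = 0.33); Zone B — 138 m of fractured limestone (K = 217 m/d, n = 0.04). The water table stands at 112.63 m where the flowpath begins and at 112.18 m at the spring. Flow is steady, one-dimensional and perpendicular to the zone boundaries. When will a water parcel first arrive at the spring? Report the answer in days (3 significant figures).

164000 days

Total head drop ΔH = 112.63 − 112.18 = 0.45 m
Steady 1-D flow in series ⇒ the Darcy flux q is identical in every zone and the zone head losses add (resistances L/K in series).
Σ(L/K) = 240/0.275 + 138/217 = 872.7 + 0.6359 = 873.4 d
q = ΔH / Σ(L/K) = 0.45 / 873.4 = 5.152e-4 m/d (same in every zone)
Zone A: v = q/n = 5.152e-4/0.33 = 0.001561 m/d → t_A = 240/0.001561 = 153700 d
Zone B: v = q/n = 5.152e-4/0.04 = 0.01288 m/d → t_B = 138/0.01288 = 10710 d
Total t = 153700 + 10710 = 164400 d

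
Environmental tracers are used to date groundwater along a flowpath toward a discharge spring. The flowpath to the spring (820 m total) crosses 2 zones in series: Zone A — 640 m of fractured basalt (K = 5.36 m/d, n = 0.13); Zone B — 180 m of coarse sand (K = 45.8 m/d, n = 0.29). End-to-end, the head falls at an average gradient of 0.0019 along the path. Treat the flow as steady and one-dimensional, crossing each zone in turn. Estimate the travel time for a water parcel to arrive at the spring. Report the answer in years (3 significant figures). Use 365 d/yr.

Steady 1-D flow in series ⇒ the Darcy flux q is identical in every zone and the zone head losses add (resistances L/K in series).
Σ(L/K) = 640/5.36 + 180/45.8 = 119.4 + 3.930 = 123.3 d
K_eq = L_total / Σ(L/K) = 820 / 123.3 = 6.649 m/d
q = K_eq · i = 6.649 × 0.0019 = 0.01263 m/d (same in every zone)
Zone A: v = q/n = 0.01263/0.13 = 0.09717 m/d → t_A = 640/0.09717 = 6586 d
Zone B: v = q/n = 0.01263/0.29 = 0.04356 m/d → t_B = 180/0.04356 = 4132 d
Total t = 6586 + 4132 = 10720 d
   = 10720 / 365 = 29.4 yr

29.4 years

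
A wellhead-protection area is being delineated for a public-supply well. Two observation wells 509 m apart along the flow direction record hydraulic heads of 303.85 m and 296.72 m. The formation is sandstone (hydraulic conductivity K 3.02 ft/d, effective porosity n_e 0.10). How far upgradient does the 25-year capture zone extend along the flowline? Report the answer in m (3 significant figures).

1180 m

Hydraulic gradient i = (303.85 − 296.72) / 509 = 7.13 / 509 = 0.01401
K = 3.02 ft/d × 0.3048 = 0.9205 m/d
q = Ki = 0.9205 × 0.01401 = 0.01289 m/d
Average linear velocity = 0.01289 / 0.10 = 0.1289 m/d
T = 25 yr × 365 = 9125 d
L = v × T = 0.1289 × 9125 = 1177 m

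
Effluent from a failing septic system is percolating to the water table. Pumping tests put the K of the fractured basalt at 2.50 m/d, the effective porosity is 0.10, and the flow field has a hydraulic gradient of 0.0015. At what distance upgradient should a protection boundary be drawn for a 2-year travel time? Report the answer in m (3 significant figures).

q = Ki = 2.50 × 0.0015 = 0.003750 m/d
Average linear velocity = 0.003750 / 0.10 = 0.03750 m/d
T = 2 yr × 365 = 730 d
L = v × T = 0.03750 × 730 = 27.38 m

27.4 m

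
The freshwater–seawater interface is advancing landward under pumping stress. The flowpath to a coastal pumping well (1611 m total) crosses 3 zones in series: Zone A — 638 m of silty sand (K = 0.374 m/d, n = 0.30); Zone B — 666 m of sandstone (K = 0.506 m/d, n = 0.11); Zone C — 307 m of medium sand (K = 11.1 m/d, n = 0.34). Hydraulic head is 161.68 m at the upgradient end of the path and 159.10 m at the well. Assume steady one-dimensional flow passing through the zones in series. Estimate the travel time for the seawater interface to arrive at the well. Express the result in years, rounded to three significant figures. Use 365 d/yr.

Total head drop ΔH = 161.68 − 159.10 = 2.58 m
Continuity: the same q passes through each zone, so ΔH = q·Σ(L_j/K_j) — the zones act as resistances in series.
Σ(L/K) = 638/0.374 + 666/0.506 + 307/11.1 = 1706 + 1316 + 27.66 = 3050 d
q = ΔH / Σ(L/K) = 2.58 / 3050 = 8.460e-4 m/d (same in every zone)
Zone A: v = q/n = 8.460e-4/0.30 = 0.002820 m/d → t_A = 638/0.002820 = 226200 d
Zone B: v = q/n = 8.460e-4/0.11 = 0.007691 m/d → t_B = 666/0.007691 = 86600 d
Zone C: v = q/n = 8.460e-4/0.34 = 0.002488 m/d → t_C = 307/0.002488 = 123400 d
Total t = 226200 + 86600 + 123400 = 436200 d
   = 436200 / 365 = 1200 yr

1200 years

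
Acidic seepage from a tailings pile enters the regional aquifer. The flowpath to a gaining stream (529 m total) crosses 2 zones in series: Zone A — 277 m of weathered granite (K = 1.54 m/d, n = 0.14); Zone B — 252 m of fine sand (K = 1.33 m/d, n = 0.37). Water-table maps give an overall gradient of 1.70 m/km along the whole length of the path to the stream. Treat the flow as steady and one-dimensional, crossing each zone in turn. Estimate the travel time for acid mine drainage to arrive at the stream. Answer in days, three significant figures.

For zones in series the flux q is common to all zones; the equivalent conductivity is the harmonic (thickness-weighted) mean, K_eq = L_total / Σ(L_j/K_j).
Σ(L/K) = 277/1.54 + 252/1.33 = 179.9 + 189.5 = 369.3 d
K_eq = L_total / Σ(L/K) = 529 / 369.3 = 1.432 m/d
q = K_eq · i = 1.432 × 0.0017 = 0.002435 m/d (same in every zone)
Zone A: v = q/n = 0.002435/0.14 = 0.01739 m/d → t_A = 277/0.01739 = 15930 d
Zone B: v = q/n = 0.002435/0.37 = 0.006581 m/d → t_B = 252/0.006581 = 38290 d
Total t = 15930 + 38290 = 54220 d

54200 days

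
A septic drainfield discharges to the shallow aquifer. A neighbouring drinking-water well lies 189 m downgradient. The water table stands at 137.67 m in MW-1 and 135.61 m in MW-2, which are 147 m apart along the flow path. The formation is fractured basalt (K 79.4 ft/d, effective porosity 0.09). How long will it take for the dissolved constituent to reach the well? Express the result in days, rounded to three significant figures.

Hydraulic gradient i = (137.67 − 135.61) / 147 = 2.06 / 147 = 0.01401
K = 79.4 ft/d × 0.3048 = 24.20 m/d
Specific discharge q = 24.20 × 0.01401 = 0.3391 m/d
v = Ki/n = 24.20·0.01401/0.09 = 3.768 m/d
t = L / v = 189 / 3.768 = 50.16 d

50.2 days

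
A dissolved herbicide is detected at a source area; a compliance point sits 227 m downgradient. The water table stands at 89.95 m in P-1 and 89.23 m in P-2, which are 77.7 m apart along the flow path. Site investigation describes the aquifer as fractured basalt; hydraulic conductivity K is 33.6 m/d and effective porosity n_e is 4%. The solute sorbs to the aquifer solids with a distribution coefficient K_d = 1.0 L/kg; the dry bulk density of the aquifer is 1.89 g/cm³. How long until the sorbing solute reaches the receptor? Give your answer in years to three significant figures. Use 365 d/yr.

Hydraulic gradient i = (89.95 − 89.23) / 77.7 = 0.72 / 77.7 = 0.009266
q = Ki = 33.6 × 0.009266 = 0.3114 m/d
Average linear velocity = 0.3114 / 0.04 = 7.784 m/d
Retardation R = 1 + ρ_b·K_d/n = 1 + 1.89×1.0/0.04 = 48.25
Contaminant velocity v_c = v/R = 7.784/48.25 = 0.1613 m/d
t = L/v_c = 227/0.1613 = 1407 d
   = 1407/365 = 3.86 yr

3.86 years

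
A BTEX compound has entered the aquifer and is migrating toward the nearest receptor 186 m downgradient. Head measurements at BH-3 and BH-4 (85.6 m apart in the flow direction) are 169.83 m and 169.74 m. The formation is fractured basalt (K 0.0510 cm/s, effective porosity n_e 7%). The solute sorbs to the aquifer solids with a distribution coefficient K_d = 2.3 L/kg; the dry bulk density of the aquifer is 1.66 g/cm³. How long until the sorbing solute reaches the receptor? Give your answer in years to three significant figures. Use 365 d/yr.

Hydraulic gradient i = (169.83 − 169.74) / 85.6 = 0.09 / 85.6 = 0.001051
K = 0.0510 cm/s × 864 = 44.06 m/d
q = Ki = 44.06 × 0.001051 = 0.04633 m/d
Seepage velocity v = q / n = 0.04633 / 0.07 = 0.6618 m/d
Retardation R = 1 + ρ_b·K_d/n = 1 + 1.66×2.3/0.07 = 55.54
Contaminant velocity v_c = v/R = 0.6618/55.54 = 0.01192 m/d
t = L/v_c = 186/0.01192 = 15610 d
   = 15610/365 = 42.8 yr

42.8 years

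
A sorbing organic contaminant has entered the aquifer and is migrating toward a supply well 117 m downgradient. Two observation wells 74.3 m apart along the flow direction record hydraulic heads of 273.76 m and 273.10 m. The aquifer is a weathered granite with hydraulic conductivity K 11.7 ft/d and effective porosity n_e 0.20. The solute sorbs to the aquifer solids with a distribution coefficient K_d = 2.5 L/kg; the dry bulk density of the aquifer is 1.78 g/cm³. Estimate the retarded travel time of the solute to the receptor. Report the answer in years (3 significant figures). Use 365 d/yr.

Hydraulic gradient i = (273.76 − 273.10) / 74.3 = 0.66 / 74.3 = 0.008883
K = 11.7 ft/d × 0.3048 = 3.566 m/d
Darcy flux q = K·i = 3.566 × 0.008883 = 0.03168 m/d
v_s = q/n_e = 0.03168/0.20 = 0.1584 m/d
Retardation R = 1 + ρ_b·K_d/n = 1 + 1.78×2.5/0.20 = 23.25
Contaminant velocity v_c = v/R = 0.1584/23.25 = 0.006812 m/d
t = L/v_c = 117/0.006812 = 17170 d
   = 17170/365 = 47.1 yr

47.1 years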